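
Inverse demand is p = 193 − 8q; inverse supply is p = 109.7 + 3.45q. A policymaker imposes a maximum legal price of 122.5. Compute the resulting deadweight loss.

Competitive equilibrium: 193 − 8q = 109.7 + 3.45q → q* = 7.2751, p* = 134.7991.
At the ceiling p = 122.5, quantity supplied = (122.5 − 109.7)/3.45 = 3.7101.
Willingness to pay at q' = 3.7101: 193 − 8·3.7101 = 163.3192.
Δq = 7.2751 − 3.7101 = 3.565; wedge = 163.3192 − 122.5 = 40.8192.
Welfare loss = ½ × 3.565 × 40.8192 = 72.76.

72.76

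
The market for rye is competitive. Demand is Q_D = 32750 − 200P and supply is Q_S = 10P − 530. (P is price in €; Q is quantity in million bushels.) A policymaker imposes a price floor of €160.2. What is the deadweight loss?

In inverse form: demand P = 163.75 − 0.005Q, supply P = 53 + 0.1Q.
Competitive equilibrium: 163.75 − 0.005Q = 53 + 0.1Q → Q* = 1054.7619, P* = 158.4762.
At the floor P = 160.2, quantity demanded = (163.75 − 160.2)/0.005 = 710.
Sellers' marginal cost at Q' = 710: 53 + 0.1·710 = 124.
ΔQ = 1054.7619 − 710 = 344.7619; wedge = 160.2 − 124 = 36.2.
DWL = ½ × 344.7619 × 36.2 = €6240.19 million.

€6240.19 million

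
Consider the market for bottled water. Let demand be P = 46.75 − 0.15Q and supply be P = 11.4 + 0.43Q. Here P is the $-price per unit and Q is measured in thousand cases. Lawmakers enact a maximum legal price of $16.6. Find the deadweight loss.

$692.18 thousand

Competitive equilibrium: 46.75 − 0.15Q = 11.4 + 0.43Q → Q* = 60.9483, P* = 37.6078.
At the ceiling P = 16.6, quantity supplied = (16.6 − 11.4)/0.43 = 12.093.
Willingness to pay at Q' = 12.093: 46.75 − 0.15·12.093 = 44.9361.
ΔQ = 60.9483 − 12.093 = 48.8553; wedge = 44.9361 − 16.6 = 28.3361.
Welfare loss = ½ × 48.8553 × 28.3361 = $692.18 thousand.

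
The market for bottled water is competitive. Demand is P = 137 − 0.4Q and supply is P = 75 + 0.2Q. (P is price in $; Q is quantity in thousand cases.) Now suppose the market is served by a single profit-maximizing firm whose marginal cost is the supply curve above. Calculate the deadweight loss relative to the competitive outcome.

Competitive equilibrium: 137 − 0.4Q = 75 + 0.2Q → Q* = 103.3333, P* = 95.6667.
Marginal revenue: MR = 137 − 0.8Q. Set MR = MC: 137 − 0.8Q = 75 + 0.2Q → Q_m = 62.
Price P_m = 137 − 0.4·62 = 112.2; MC(Q_m) = 75 + 0.2·62 = 87.4.
Competitive Q* = 103.3333, so ΔQ = 41.3333; wedge = 112.2 − 87.4 = 24.8.
DWL = ½ × 41.3333 × 24.8 = $512.53 thousand.

$512.53 thousand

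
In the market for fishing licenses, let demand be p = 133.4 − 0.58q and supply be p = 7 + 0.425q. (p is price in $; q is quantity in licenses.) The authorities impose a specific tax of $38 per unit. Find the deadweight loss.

Competitive equilibrium: 133.4 − 0.58q = 7 + 0.425q → q* = 125.7711, p* = 60.4527.
With the tax, the buyer price exceeds the seller price by 38: (133.4 − 0.58q) − (7 + 0.425q) = 38 → q' = 87.9602.
Δq = 125.7711 − 87.9602 = 37.8109; the wedge equals the tax, 38.
The triangle = ½ × 37.8109 × 38 = $718.41.

$718.41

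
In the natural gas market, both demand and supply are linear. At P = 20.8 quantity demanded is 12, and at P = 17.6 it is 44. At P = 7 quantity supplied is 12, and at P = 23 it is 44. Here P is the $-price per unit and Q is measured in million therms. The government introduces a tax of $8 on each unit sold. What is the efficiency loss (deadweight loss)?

Demand slope = (17.6 − 20.8)/(44 − 12) = −0.1, so P = 22 − 0.1Q.
Supply slope = (23 − 7)/(44 − 12) = 0.5, so P = 1 + 0.5Q.
Competitive equilibrium: 22 − 0.1Q = 1 + 0.5Q → Q* = 35, P* = 18.5.
With the tax, the buyer price exceeds the seller price by 8: (22 − 0.1Q) − (1 + 0.5Q) = 8 → Q' = 21.6667.
ΔQ = 35 − 21.6667 = 13.3333; the wedge equals the tax, 8.
The triangle = ½ × 13.3333 × 8 = $53.33 million.

$53.33 million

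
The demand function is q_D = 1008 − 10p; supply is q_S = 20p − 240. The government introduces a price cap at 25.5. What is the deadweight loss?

In inverse form: demand p = 100.8 − 0.1q, supply p = 12 + 0.05q.
Competitive equilibrium: 100.8 − 0.1q = 12 + 0.05q → q* = 592, p* = 41.6.
At the ceiling p = 25.5, quantity supplied = (25.5 − 12)/0.05 = 270.
Willingness to pay at q' = 270: 100.8 − 0.1·270 = 73.8.
Δq = 592 − 270 = 322; wedge = 73.8 − 25.5 = 48.3.
DWL = ½ × 322 × 48.3 = 7776.30.

7776.30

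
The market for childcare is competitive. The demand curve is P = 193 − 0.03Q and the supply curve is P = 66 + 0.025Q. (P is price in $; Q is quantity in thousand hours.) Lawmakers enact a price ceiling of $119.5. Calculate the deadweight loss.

Competitive equilibrium: 193 − 0.03Q = 66 + 0.025Q → Q* = 2309.0909, P* = 123.7273.
At the ceiling P = 119.5, quantity supplied = (119.5 − 66)/0.025 = 2140.
Willingness to pay at Q' = 2140: 193 − 0.03·2140 = 128.8.
ΔQ = 2309.0909 − 2140 = 169.0909; wedge = 128.8 − 119.5 = 9.3.
The triangle = ½ × 169.0909 × 9.3 = $786.27 thousand.

$786.27 thousand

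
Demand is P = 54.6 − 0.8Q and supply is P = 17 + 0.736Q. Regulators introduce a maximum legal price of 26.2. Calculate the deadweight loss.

Competitive equilibrium: 54.6 − 0.8Q = 17 + 0.736Q → Q* = 24.4792, P* = 35.0167.
At the ceiling P = 26.2, quantity supplied = (26.2 − 17)/0.736 = 12.5.
Willingness to pay at Q' = 12.5: 54.6 − 0.8·12.5 = 44.6.
ΔQ = 24.4792 − 12.5 = 11.9792; wedge = 44.6 − 26.2 = 18.4.
Deadweight loss = ½ × 11.9792 × 18.4 = 110.21.

110.21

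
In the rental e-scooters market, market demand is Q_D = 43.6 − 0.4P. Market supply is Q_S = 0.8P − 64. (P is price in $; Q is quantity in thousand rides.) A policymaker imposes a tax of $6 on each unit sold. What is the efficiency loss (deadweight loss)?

$4.80 thousand

In inverse form: demand P = 109 − 2.5Q, supply P = 80 + 1.25Q.
Competitive equilibrium: 109 − 2.5Q = 80 + 1.25Q → Q* = 7.7333, P* = 89.6667.
With the tax, the buyer price exceeds the seller price by 6: (109 − 2.5Q) − (80 + 1.25Q) = 6 → Q' = 6.1333.
ΔQ = 7.7333 − 6.1333 = 1.6; the wedge equals the tax, 6.
The triangle = ½ × 1.6 × 6 = $4.80 thousand.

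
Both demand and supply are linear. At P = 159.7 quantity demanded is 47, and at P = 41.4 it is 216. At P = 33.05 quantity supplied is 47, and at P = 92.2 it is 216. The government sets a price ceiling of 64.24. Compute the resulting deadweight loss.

521.09

Demand slope = (41.4 − 159.7)/(216 − 47) = −0.7, so P = 192.6 − 0.7Q.
Supply slope = (92.2 − 33.05)/(216 − 47) = 0.35, so P = 16.6 + 0.35Q.
Competitive equilibrium: 192.6 − 0.7Q = 16.6 + 0.35Q → Q* = 167.619, P* = 75.2667.
At the ceiling P = 64.24, quantity supplied = (64.24 − 16.6)/0.35 = 136.1143.
Willingness to pay at Q' = 136.1143: 192.6 − 0.7·136.1143 = 97.32.
ΔQ = 167.619 − 136.1143 = 31.5047; wedge = 97.32 − 64.24 = 33.08.
Deadweight loss = ½ × 31.5047 × 33.08 = 521.09.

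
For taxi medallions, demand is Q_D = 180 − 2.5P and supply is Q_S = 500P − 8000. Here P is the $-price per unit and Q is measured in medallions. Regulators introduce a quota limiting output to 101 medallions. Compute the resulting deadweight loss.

$294.90

In inverse form: demand P = 72 − 0.4Q, supply P = 16 + 0.002Q.
Competitive equilibrium: 72 − 0.4Q = 16 + 0.002Q → Q* = 139.3035, P* = 16.2786.
At Q = 101: demand price = 72 − 0.4·101 = 31.6; supply price = 16 + 0.002·101 = 16.202.
ΔQ = 139.3035 − 101 = 38.3035; wedge = 31.6 − 16.202 = 15.398.
DWL = ½ × 38.3035 × 15.398 = $294.90.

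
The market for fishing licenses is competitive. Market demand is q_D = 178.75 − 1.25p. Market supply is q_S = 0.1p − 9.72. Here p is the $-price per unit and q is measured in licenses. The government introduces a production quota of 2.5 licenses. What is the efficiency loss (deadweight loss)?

$16.36

In inverse form: demand p = 143 − 0.8q, supply p = 97.2 + 10q.
Competitive equilibrium: 143 − 0.8q = 97.2 + 10q → q* = 4.2407, p* = 139.6074.
At q = 2.5: demand price = 143 − 0.8·2.5 = 141; supply price = 97.2 + 10·2.5 = 122.2.
Δq = 4.2407 − 2.5 = 1.7407; wedge = 141 − 122.2 = 18.8.
Deadweight loss = ½ × 1.7407 × 18.8 = $16.36.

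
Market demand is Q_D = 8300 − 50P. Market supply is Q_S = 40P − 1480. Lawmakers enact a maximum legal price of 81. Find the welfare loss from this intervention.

27556

In inverse form: demand P = 166 − 0.02Q, supply P = 37 + 0.025Q.
Competitive equilibrium: 166 − 0.02Q = 37 + 0.025Q → Q* = 2866.6667, P* = 108.6667.
At the ceiling P = 81, quantity supplied = (81 − 37)/0.025 = 1760.
Willingness to pay at Q' = 1760: 166 − 0.02·1760 = 130.8.
ΔQ = 2866.6667 − 1760 = 1106.6667; wedge = 130.8 − 81 = 49.8.
Welfare loss = ½ × 1106.6667 × 49.8 = 27556.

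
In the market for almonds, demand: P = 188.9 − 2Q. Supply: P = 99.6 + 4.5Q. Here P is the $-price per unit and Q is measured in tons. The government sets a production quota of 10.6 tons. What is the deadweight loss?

Competitive equilibrium: 188.9 − 2Q = 99.6 + 4.5Q → Q* = 13.7385, P* = 161.4231.
At Q = 10.6: demand price = 188.9 − 2·10.6 = 167.7; supply price = 99.6 + 4.5·10.6 = 147.3.
ΔQ = 13.7385 − 10.6 = 3.1385; wedge = 167.7 − 147.3 = 20.4.
The triangle = ½ × 3.1385 × 20.4 = $32.01.

$32.01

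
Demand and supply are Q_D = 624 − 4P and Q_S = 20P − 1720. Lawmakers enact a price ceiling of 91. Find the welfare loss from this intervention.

2666.67

In inverse form: demand P = 156 − 0.25Q, supply P = 86 + 0.05Q.
Competitive equilibrium: 156 − 0.25Q = 86 + 0.05Q → Q* = 233.3333, P* = 97.6667.
At the ceiling P = 91, quantity supplied = (91 − 86)/0.05 = 100.
Willingness to pay at Q' = 100: 156 − 0.25·100 = 131.
ΔQ = 233.3333 − 100 = 133.3333; wedge = 131 − 91 = 40.
DWL = ½ × 133.3333 × 40 = 2666.67.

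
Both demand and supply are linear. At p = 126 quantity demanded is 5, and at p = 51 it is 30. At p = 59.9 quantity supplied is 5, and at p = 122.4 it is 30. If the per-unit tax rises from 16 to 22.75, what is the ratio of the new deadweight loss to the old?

2.022

Demand slope = (51 − 126)/(30 − 5) = −3, so p = 141 − 3q.
Supply slope = (122.4 − 59.9)/(30 − 5) = 2.5, so p = 47.4 + 2.5q.
Competitive equilibrium: 141 − 3q = 47.4 + 2.5q → q* = 17.0182, p* = 89.9455.
For a per-unit tax t: Δq = t/5.5, so DWL = ½·t·(t/5.5) = t²/11.
At t = 16: DWL = 23.273. At t = 22.75: DWL = 47.051.
Ratio = (22.75/16)² = 2.022.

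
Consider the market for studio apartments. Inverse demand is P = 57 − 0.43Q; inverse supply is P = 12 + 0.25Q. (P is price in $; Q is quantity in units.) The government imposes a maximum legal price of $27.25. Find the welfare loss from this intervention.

Competitive equilibrium: 57 − 0.43Q = 12 + 0.25Q → Q* = 66.1765, P* = 28.5441.
At the ceiling P = 27.25, quantity supplied = (27.25 − 12)/0.25 = 61.
Willingness to pay at Q' = 61: 57 − 0.43·61 = 30.77.
ΔQ = 66.1765 − 61 = 5.1765; wedge = 30.77 − 27.25 = 3.52.
Deadweight loss = ½ × 5.1765 × 3.52 = $9.11.

$9.11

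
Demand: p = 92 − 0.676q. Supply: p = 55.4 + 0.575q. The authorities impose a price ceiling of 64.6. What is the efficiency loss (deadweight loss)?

Competitive equilibrium: 92 − 0.676q = 55.4 + 0.575q → q* = 29.2566, p* = 72.2225.
At the ceiling p = 64.6, quantity supplied = (64.6 − 55.4)/0.575 = 16.
Willingness to pay at q' = 16: 92 − 0.676·16 = 81.184.
Δq = 29.2566 − 16 = 13.2566; wedge = 81.184 − 64.6 = 16.584.
Welfare loss = ½ × 13.2566 × 16.584 = 109.92.

109.92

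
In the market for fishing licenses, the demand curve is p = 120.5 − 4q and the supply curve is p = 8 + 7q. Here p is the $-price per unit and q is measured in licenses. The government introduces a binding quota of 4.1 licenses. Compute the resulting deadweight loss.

Competitive equilibrium: 120.5 − 4q = 8 + 7q → q* = 10.2273, p* = 79.5909.
At q = 4.1: demand price = 120.5 − 4·4.1 = 104.1; supply price = 8 + 7·4.1 = 36.7.
Δq = 10.2273 − 4.1 = 6.1273; wedge = 104.1 − 36.7 = 67.4.
Deadweight loss = ½ × 6.1273 × 67.4 = $206.49.

$206.49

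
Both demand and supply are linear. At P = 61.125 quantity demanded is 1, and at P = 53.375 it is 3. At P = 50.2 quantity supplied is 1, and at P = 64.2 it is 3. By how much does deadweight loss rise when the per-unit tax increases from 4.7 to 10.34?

Demand slope = (53.375 − 61.125)/(3 − 1) = −3.875, so P = 65 − 3.875Q.
Supply slope = (64.2 − 50.2)/(3 − 1) = 7, so P = 43.2 + 7Q.
Competitive equilibrium: 65 − 3.875Q = 43.2 + 7Q → Q* = 2.0046, P* = 57.2322.
For a per-unit tax t: ΔQ = t/10.875, so DWL = ½·t·(t/10.875) = t²/21.75.
At t = 4.7: DWL = 1.016. At t = 10.34: DWL = 4.916.
Increase = 4.916 − 1.016 = 3.90.

3.90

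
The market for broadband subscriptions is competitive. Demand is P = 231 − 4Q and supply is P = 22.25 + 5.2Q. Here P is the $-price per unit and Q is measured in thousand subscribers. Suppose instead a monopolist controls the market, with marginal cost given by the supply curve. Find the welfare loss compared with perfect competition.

$217.47 thousand

Competitive equilibrium: 231 − 4Q = 22.25 + 5.2Q → Q* = 22.6902, P* = 140.2391.
Marginal revenue: MR = 231 − 8Q. Set MR = MC: 231 − 8Q = 22.25 + 5.2Q → Q_m = 15.8144.
Price P_m = 231 − 4·15.8144 = 167.7424; MC(Q_m) = 22.25 + 5.2·15.8144 = 104.4849.
Competitive Q* = 22.6902, so ΔQ = 6.8758; wedge = 167.7424 − 104.4849 = 63.2575.
Deadweight loss = ½ × 6.8758 × 63.2575 = $217.47 thousand.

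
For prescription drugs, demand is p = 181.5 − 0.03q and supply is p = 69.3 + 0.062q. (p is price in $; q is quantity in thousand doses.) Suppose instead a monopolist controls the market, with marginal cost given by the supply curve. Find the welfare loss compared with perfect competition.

$4137.05 thousand

Competitive equilibrium: 181.5 − 0.03q = 69.3 + 0.062q → q* = 1219.56522, p* = 144.91304.
Marginal revenue: MR = 181.5 − 0.06q. Set MR = MC: 181.5 − 0.06q = 69.3 + 0.062q → q_m = 919.67213.
Price p_m = 181.5 − 0.03·919.67213 = 153.90984; MC(q_m) = 69.3 + 0.062·919.67213 = 126.31967.
Competitive q* = 1219.56522, so Δq = 299.89309; wedge = 153.90984 − 126.31967 = 27.59017.
Welfare loss = ½ × 299.89309 × 27.59017 = $4137.05 thousand.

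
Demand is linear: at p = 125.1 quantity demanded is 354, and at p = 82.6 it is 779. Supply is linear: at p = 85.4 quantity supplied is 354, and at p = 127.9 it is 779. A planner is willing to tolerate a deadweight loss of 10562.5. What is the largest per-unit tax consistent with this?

Demand slope = (82.6 − 125.1)/(779 − 354) = −0.1, so p = 160.5 − 0.1q.
Supply slope = (127.9 − 85.4)/(779 − 354) = 0.1, so p = 50 + 0.1q.
Competitive equilibrium: 160.5 − 0.1q = 50 + 0.1q → q* = 552.5, p* = 105.25.
A tax t gives Δq = t/0.2 and wedge t, so DWL = t²/0.4.
t²/0.4 = 10562.5 → t² = 4225 → t = 65.

65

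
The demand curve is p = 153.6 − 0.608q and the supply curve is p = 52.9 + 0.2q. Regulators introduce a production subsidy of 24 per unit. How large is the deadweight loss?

356.44

Competitive equilibrium: 153.6 − 0.608q = 52.9 + 0.2q → q* = 124.6287, p* = 77.8257.
The subsidy lowers effective supply by 24: p = 28.9 + 0.2q.
New quantity: 153.6 − 0.608q = 28.9 + 0.2q → q' = 154.3317.
Overproduction Δq = 154.3317 − 124.6287 = 29.703; wedge = subsidy = 24.
Welfare loss = ½ × 29.703 × 24 = 356.44.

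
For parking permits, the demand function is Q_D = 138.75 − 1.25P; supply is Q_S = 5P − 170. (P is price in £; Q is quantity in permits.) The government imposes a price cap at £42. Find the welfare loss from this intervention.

In inverse form: demand P = 111 − 0.8Q, supply P = 34 + 0.2Q.
Competitive equilibrium: 111 − 0.8Q = 34 + 0.2Q → Q* = 77, P* = 49.4.
At the ceiling P = 42, quantity supplied = (42 − 34)/0.2 = 40.
Willingness to pay at Q' = 40: 111 − 0.8·40 = 79.
ΔQ = 77 − 40 = 37; wedge = 79 − 42 = 37.
Deadweight loss = ½ × 37 × 37 = £684.50.

£684.50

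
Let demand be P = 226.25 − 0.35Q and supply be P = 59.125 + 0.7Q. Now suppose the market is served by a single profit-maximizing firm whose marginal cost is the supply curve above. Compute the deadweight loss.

831.27

Competitive equilibrium: 226.25 − 0.35Q = 59.125 + 0.7Q → Q* = 159.1667, P* = 170.5417.
Marginal revenue: MR = 226.25 − 0.7Q. Set MR = MC: 226.25 − 0.7Q = 59.125 + 0.7Q → Q_m = 119.375.
Price P_m = 226.25 − 0.35·119.375 = 184.4688; MC(Q_m) = 59.125 + 0.7·119.375 = 142.6875.
Competitive Q* = 159.1667, so ΔQ = 39.7917; wedge = 184.4688 − 142.6875 = 41.7813.
DWL = ½ × 39.7917 × 41.7813 = 831.27.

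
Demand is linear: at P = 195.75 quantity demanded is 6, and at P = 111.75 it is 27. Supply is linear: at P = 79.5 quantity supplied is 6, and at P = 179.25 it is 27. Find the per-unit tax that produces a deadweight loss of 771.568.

Demand slope = (111.75 − 195.75)/(27 − 6) = −4, so P = 219.75 − 4Q.
Supply slope = (179.25 − 79.5)/(27 − 6) = 4.75, so P = 51 + 4.75Q.
Competitive equilibrium: 219.75 − 4Q = 51 + 4.75Q → Q* = 19.2857, P* = 142.6071.
A tax t gives ΔQ = t/8.75 and wedge t, so DWL = t²/17.5.
t²/17.5 = 771.568 → t² = 13502.44 → t = 116.2.

116.2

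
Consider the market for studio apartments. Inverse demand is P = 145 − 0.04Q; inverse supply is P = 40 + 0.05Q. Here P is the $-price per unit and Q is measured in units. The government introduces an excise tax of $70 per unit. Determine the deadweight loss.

$27222.22

Competitive equilibrium: 145 − 0.04Q = 40 + 0.05Q → Q* = 1166.6667, P* = 98.3333.
With the tax, the buyer price exceeds the seller price by 70: (145 − 0.04Q) − (40 + 0.05Q) = 70 → Q' = 388.8889.
ΔQ = 1166.6667 − 388.8889 = 777.7778; the wedge equals the tax, 70.
Welfare loss = ½ × 777.7778 × 70 = $27222.22.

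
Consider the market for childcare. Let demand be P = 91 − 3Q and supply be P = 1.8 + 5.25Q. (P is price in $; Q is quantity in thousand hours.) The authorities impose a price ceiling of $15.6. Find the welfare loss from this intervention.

$276.25 thousand

Competitive equilibrium: 91 − 3Q = 1.8 + 5.25Q → Q* = 10.8121, P* = 58.5636.
At the ceiling P = 15.6, quantity supplied = (15.6 − 1.8)/5.25 = 2.6286.
Willingness to pay at Q' = 2.6286: 91 − 3·2.6286 = 83.1142.
ΔQ = 10.8121 − 2.6286 = 8.1835; wedge = 83.1142 − 15.6 = 67.5142.
DWL = ½ × 8.1835 × 67.5142 = $276.25 thousand.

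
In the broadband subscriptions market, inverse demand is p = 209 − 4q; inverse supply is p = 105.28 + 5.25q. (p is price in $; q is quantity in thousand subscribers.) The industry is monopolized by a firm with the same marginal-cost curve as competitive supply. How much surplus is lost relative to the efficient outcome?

$53 thousand

Competitive equilibrium: 209 − 4q = 105.28 + 5.25q → q* = 11.213, p* = 164.1481.
Marginal revenue: MR = 209 − 8q. Set MR = MC: 209 − 8q = 105.28 + 5.25q → q_m = 7.8279.
Price p_m = 209 − 4·7.8279 = 177.6884; MC(q_m) = 105.28 + 5.25·7.8279 = 146.3765.
Competitive q* = 11.213, so Δq = 3.3851; wedge = 177.6884 − 146.3765 = 31.3119.
DWL = ½ × 3.3851 × 31.3119 = $53 thousand.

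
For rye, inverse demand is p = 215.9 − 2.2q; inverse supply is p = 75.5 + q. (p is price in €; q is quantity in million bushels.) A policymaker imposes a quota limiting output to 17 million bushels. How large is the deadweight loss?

€1155.625 million

Competitive equilibrium: 215.9 − 2.2q = 75.5 + q → q* = 43.875, p* = 119.375.
At q = 17: demand price = 215.9 − 2.2·17 = 178.5; supply price = 75.5 + 1·17 = 92.5.
Δq = 43.875 − 17 = 26.875; wedge = 178.5 − 92.5 = 86.
Welfare loss = ½ × 26.875 × 86 = €1155.625 million.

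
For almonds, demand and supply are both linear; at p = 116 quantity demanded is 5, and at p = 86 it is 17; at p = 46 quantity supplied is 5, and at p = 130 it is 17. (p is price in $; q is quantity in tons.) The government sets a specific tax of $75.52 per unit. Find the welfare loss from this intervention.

Demand slope = (86 − 116)/(17 − 5) = −2.5, so p = 128.5 − 2.5q.
Supply slope = (130 − 46)/(17 − 5) = 7, so p = 11 + 7q.
Competitive equilibrium: 128.5 − 2.5q = 11 + 7q → q* = 12.3684, p* = 97.5789.
With the tax, the buyer price exceeds the seller price by 75.52: (128.5 − 2.5q) − (11 + 7q) = 75.52 → q' = 4.4189.
Δq = 12.3684 − 4.4189 = 7.9495; the wedge equals the tax, 75.52.
Welfare loss = ½ × 7.9495 × 75.52 = $300.17.

$300.17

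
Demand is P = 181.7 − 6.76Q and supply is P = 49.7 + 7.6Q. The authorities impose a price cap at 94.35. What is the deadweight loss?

Competitive equilibrium: 181.7 − 6.76Q = 49.7 + 7.6Q → Q* = 9.1922, P* = 119.5607.
At the ceiling P = 94.35, quantity supplied = (94.35 − 49.7)/7.6 = 5.875.
Willingness to pay at Q' = 5.875: 181.7 − 6.76·5.875 = 141.985.
ΔQ = 9.1922 − 5.875 = 3.3172; wedge = 141.985 − 94.35 = 47.635.
Deadweight loss = ½ × 3.3172 × 47.635 = 79.01.

79.01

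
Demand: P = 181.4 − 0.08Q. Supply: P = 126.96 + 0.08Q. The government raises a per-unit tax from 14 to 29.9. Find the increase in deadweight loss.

2181.28

Competitive equilibrium: 181.4 − 0.08Q = 126.96 + 0.08Q → Q* = 340.25, P* = 154.18.
For a per-unit tax t: ΔQ = t/0.16, so DWL = ½·t·(t/0.16) = t²/0.32.
At t = 14: DWL = 612.5. At t = 29.9: DWL = 2793.781.
Increase = 2793.781 − 612.5 = 2181.28.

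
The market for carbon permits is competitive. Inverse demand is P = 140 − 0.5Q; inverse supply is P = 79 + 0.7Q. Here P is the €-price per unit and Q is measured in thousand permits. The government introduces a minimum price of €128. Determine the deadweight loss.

€432.02 thousand

Competitive equilibrium: 140 − 0.5Q = 79 + 0.7Q → Q* = 50.8333, P* = 114.5833.
At the floor P = 128, quantity demanded = (140 − 128)/0.5 = 24.
Sellers' marginal cost at Q' = 24: 79 + 0.7·24 = 95.8.
ΔQ = 50.8333 − 24 = 26.8333; wedge = 128 − 95.8 = 32.2.
Welfare loss = ½ × 26.8333 × 32.2 = €432.02 thousand.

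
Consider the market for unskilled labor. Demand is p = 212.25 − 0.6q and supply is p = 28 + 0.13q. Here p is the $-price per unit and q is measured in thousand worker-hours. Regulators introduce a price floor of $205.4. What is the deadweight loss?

$21196.15 thousand

Competitive equilibrium: 212.25 − 0.6q = 28 + 0.13q → q* = 252.3973, p* = 60.8116.
At the floor p = 205.4, quantity demanded = (212.25 − 205.4)/0.6 = 11.4167.
Sellers' marginal cost at q' = 11.4167: 28 + 0.13·11.4167 = 29.4842.
Δq = 252.3973 − 11.4167 = 240.9806; wedge = 205.4 − 29.4842 = 175.9158.
Deadweight loss = ½ × 240.9806 × 175.9158 = $21196.15 thousand.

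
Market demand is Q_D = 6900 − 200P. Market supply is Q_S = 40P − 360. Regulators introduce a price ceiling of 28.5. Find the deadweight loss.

In inverse form: demand P = 34.5 − 0.005Q, supply P = 9 + 0.025Q.
Competitive equilibrium: 34.5 − 0.005Q = 9 + 0.025Q → Q* = 850, P* = 30.25.
At the ceiling P = 28.5, quantity supplied = (28.5 − 9)/0.025 = 780.
Willingness to pay at Q' = 780: 34.5 − 0.005·780 = 30.6.
ΔQ = 850 − 780 = 70; wedge = 30.6 − 28.5 = 2.1.
Welfare loss = ½ × 70 × 2.1 = 73.50.

73.50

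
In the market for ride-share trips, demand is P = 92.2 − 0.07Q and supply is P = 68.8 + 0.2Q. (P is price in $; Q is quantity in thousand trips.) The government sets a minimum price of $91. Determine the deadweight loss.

Competitive equilibrium: 92.2 − 0.07Q = 68.8 + 0.2Q → Q* = 86.6667, P* = 86.1333.
At the floor P = 91, quantity demanded = (92.2 − 91)/0.07 = 17.1429.
Sellers' marginal cost at Q' = 17.1429: 68.8 + 0.2·17.1429 = 72.2286.
ΔQ = 86.6667 − 17.1429 = 69.5238; wedge = 91 − 72.2286 = 18.7714.
The triangle = ½ × 69.5238 × 18.7714 = $652.53 thousand.

$652.53 thousand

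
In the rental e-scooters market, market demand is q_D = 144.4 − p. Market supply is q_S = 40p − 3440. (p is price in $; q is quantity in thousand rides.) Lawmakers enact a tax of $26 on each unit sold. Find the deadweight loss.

In inverse form: demand p = 144.4 − q, supply p = 86 + 0.025q.
Competitive equilibrium: 144.4 − q = 86 + 0.025q → q* = 56.9756, p* = 87.4244.
With the tax, the buyer price exceeds the seller price by 26: (144.4 − q) − (86 + 0.025q) = 26 → q' = 31.6098.
Δq = 56.9756 − 31.6098 = 25.3658; the wedge equals the tax, 26.
Deadweight loss = ½ × 25.3658 × 26 = $329.76 thousand.

$329.76 thousand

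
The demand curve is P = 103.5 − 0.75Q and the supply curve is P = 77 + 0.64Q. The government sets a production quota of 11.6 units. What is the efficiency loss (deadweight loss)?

38.73

Competitive equilibrium: 103.5 − 0.75Q = 77 + 0.64Q → Q* = 19.0647, P* = 89.2014.
At Q = 11.6: demand price = 103.5 − 0.75·11.6 = 94.8; supply price = 77 + 0.64·11.6 = 84.424.
ΔQ = 19.0647 − 11.6 = 7.4647; wedge = 94.8 − 84.424 = 10.376.
Welfare loss = ½ × 7.4647 × 10.376 = 38.73.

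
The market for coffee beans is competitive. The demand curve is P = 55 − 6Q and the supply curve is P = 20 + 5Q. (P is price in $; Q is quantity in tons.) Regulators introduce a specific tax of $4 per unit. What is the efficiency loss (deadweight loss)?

$0.73

Competitive equilibrium: 55 − 6Q = 20 + 5Q → Q* = 3.1818, P* = 35.9091.
With the tax, the buyer price exceeds the seller price by 4: (55 − 6Q) − (20 + 5Q) = 4 → Q' = 2.8182.
ΔQ = 3.1818 − 2.8182 = 0.3636; the wedge equals the tax, 4.
DWL = ½ × 0.3636 × 4 = $0.73.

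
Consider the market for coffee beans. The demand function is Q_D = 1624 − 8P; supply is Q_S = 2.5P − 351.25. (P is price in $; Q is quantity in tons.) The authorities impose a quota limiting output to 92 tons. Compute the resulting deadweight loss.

In inverse form: demand P = 203 − 0.125Q, supply P = 140.5 + 0.4Q.
Competitive equilibrium: 203 − 0.125Q = 140.5 + 0.4Q → Q* = 119.0476, P* = 188.119.
At Q = 92: demand price = 203 − 0.125·92 = 191.5; supply price = 140.5 + 0.4·92 = 177.3.
ΔQ = 119.0476 − 92 = 27.0476; wedge = 191.5 − 177.3 = 14.2.
The triangle = ½ × 27.0476 × 14.2 = $192.04.

$192.04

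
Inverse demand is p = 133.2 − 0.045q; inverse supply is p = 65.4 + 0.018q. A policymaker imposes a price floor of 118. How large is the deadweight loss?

Competitive equilibrium: 133.2 − 0.045q = 65.4 + 0.018q → q* = 1076.1905, p* = 84.7714.
At the floor p = 118, quantity demanded = (133.2 − 118)/0.045 = 337.7778.
Sellers' marginal cost at q' = 337.7778: 65.4 + 0.018·337.7778 = 71.48.
Δq = 1076.1905 − 337.7778 = 738.4127; wedge = 118 − 71.48 = 46.52.
Welfare loss = ½ × 738.4127 × 46.52 = 17175.48.

17175.48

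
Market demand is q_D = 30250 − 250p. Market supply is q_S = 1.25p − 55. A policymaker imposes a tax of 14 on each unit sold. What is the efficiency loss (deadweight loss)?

In inverse form: demand p = 121 − 0.004q, supply p = 44 + 0.8q.
Competitive equilibrium: 121 − 0.004q = 44 + 0.8q → q* = 95.7711, p* = 120.6169.
With the tax, the buyer price exceeds the seller price by 14: (121 − 0.004q) − (44 + 0.8q) = 14 → q' = 78.3582.
Δq = 95.7711 − 78.3582 = 17.4129; the wedge equals the tax, 14.
Deadweight loss = ½ × 17.4129 × 14 = 121.89.

121.89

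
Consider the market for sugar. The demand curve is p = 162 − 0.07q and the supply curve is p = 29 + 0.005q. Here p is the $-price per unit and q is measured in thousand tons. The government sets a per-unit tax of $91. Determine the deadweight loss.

Competitive equilibrium: 162 − 0.07q = 29 + 0.005q → q* = 1773.3333, p* = 37.8667.
With the tax, the buyer price exceeds the seller price by 91: (162 − 0.07q) − (29 + 0.005q) = 91 → q' = 560.
Δq = 1773.3333 − 560 = 1213.3333; the wedge equals the tax, 91.
Deadweight loss = ½ × 1213.3333 × 91 = $55206.67 thousand.

$55206.67 thousand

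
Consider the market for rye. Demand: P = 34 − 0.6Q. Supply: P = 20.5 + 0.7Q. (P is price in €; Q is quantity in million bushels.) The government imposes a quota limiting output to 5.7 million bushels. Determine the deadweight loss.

Competitive equilibrium: 34 − 0.6Q = 20.5 + 0.7Q → Q* = 10.3846, P* = 27.7692.
At Q = 5.7: demand price = 34 − 0.6·5.7 = 30.58; supply price = 20.5 + 0.7·5.7 = 24.49.
ΔQ = 10.3846 − 5.7 = 4.6846; wedge = 30.58 − 24.49 = 6.09.
DWL = ½ × 4.6846 × 6.09 = €14.26 million.

€14.26 million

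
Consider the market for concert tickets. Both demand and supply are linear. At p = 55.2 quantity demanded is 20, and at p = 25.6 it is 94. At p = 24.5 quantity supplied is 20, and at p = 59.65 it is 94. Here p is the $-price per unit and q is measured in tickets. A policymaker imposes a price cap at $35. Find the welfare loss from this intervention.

Demand slope = (25.6 − 55.2)/(94 − 20) = −0.4, so p = 63.2 − 0.4q.
Supply slope = (59.65 − 24.5)/(94 − 20) = 0.475, so p = 15 + 0.475q.
Competitive equilibrium: 63.2 − 0.4q = 15 + 0.475q → q* = 55.0857, p* = 41.1657.
At the ceiling p = 35, quantity supplied = (35 − 15)/0.475 = 42.1053.
Willingness to pay at q' = 42.1053: 63.2 − 0.4·42.1053 = 46.3579.
Δq = 55.0857 − 42.1053 = 12.9804; wedge = 46.3579 − 35 = 11.3579.
Deadweight loss = ½ × 12.9804 × 11.3579 = $73.72.

$73.72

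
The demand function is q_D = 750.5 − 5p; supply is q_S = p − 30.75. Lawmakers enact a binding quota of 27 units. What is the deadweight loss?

In inverse form: demand p = 150.1 − 0.2q, supply p = 30.75 + q.
Competitive equilibrium: 150.1 − 0.2q = 30.75 + q → q* = 99.45833, p* = 130.20833.
At q = 27: demand price = 150.1 − 0.2·27 = 144.7; supply price = 30.75 + 1·27 = 57.75.
Δq = 99.45833 − 27 = 72.45833; wedge = 144.7 − 57.75 = 86.95.
The triangle = ½ × 72.45833 × 86.95 = 3150.13.

3150.13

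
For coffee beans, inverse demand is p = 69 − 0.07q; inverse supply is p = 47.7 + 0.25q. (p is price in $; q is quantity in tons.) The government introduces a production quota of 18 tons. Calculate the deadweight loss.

$377.33

Competitive equilibrium: 69 − 0.07q = 47.7 + 0.25q → q* = 66.5625, p* = 64.3406.
At q = 18: demand price = 69 − 0.07·18 = 67.74; supply price = 47.7 + 0.25·18 = 52.2.
Δq = 66.5625 − 18 = 48.5625; wedge = 67.74 − 52.2 = 15.54.
Deadweight loss = ½ × 48.5625 × 15.54 = $377.33.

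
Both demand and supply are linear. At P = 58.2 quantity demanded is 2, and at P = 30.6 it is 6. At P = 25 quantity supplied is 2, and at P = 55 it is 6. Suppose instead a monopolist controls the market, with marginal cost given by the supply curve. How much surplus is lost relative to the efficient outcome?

Demand slope = (30.6 − 58.2)/(6 − 2) = −6.9, so P = 72 − 6.9Q.
Supply slope = (55 − 25)/(6 − 2) = 7.5, so P = 10 + 7.5Q.
Competitive equilibrium: 72 − 6.9Q = 10 + 7.5Q → Q* = 4.3056, P* = 42.2917.
Marginal revenue: MR = 72 − 13.8Q. Set MR = MC: 72 − 13.8Q = 10 + 7.5Q → Q_m = 2.9108.
Price P_m = 72 − 6.9·2.9108 = 51.9155; MC(Q_m) = 10 + 7.5·2.9108 = 31.831.
Competitive Q* = 4.3056, so ΔQ = 1.3948; wedge = 51.9155 − 31.831 = 20.0845.
Deadweight loss = ½ × 1.3948 × 20.0845 = 14.01.

14.01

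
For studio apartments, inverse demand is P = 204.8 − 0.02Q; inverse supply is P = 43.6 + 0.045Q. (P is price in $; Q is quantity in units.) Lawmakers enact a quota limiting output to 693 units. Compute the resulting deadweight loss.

$103784.49

Competitive equilibrium: 204.8 − 0.02Q = 43.6 + 0.045Q → Q* = 2480, P* = 155.2.
At Q = 693: demand price = 204.8 − 0.02·693 = 190.94; supply price = 43.6 + 0.045·693 = 74.785.
ΔQ = 2480 − 693 = 1787; wedge = 190.94 − 74.785 = 116.155.
Deadweight loss = ½ × 1787 × 116.155 = $103784.49.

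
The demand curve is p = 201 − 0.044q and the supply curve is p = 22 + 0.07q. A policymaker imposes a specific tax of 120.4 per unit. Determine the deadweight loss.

63579.65

Competitive equilibrium: 201 − 0.044q = 22 + 0.07q → q* = 1570.1754, p* = 131.9123.
With the tax, the buyer price exceeds the seller price by 120.4: (201 − 0.044q) − (22 + 0.07q) = 120.4 → q' = 514.0351.
Δq = 1570.1754 − 514.0351 = 1056.1403; the wedge equals the tax, 120.4.
Welfare loss = ½ × 1056.1403 × 120.4 = 63579.65.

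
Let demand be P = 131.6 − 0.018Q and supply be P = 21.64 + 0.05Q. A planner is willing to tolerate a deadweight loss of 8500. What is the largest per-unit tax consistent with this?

34

Competitive equilibrium: 131.6 − 0.018Q = 21.64 + 0.05Q → Q* = 1617.0588, P* = 102.4929.
A tax t gives ΔQ = t/0.068 and wedge t, so DWL = t²/0.136.
t²/0.136 = 8500 → t² = 1156 → t = 34.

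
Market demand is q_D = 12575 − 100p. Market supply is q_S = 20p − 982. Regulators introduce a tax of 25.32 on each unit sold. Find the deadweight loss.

5342.52

In inverse form: demand p = 125.75 − 0.01q, supply p = 49.1 + 0.05q.
Competitive equilibrium: 125.75 − 0.01q = 49.1 + 0.05q → q* = 1277.5, p* = 112.975.
With the tax, the buyer price exceeds the seller price by 25.32: (125.75 − 0.01q) − (49.1 + 0.05q) = 25.32 → q' = 855.5.
Δq = 1277.5 − 855.5 = 422; the wedge equals the tax, 25.32.
The triangle = ½ × 422 × 25.32 = 5342.52.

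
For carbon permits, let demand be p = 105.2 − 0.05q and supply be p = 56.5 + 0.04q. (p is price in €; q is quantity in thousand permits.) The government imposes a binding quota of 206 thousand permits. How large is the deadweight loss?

Competitive equilibrium: 105.2 − 0.05q = 56.5 + 0.04q → q* = 541.1111, p* = 78.1444.
At q = 206: demand price = 105.2 − 0.05·206 = 94.9; supply price = 56.5 + 0.04·206 = 64.74.
Δq = 541.1111 − 206 = 335.1111; wedge = 94.9 − 64.74 = 30.16.
Welfare loss = ½ × 335.1111 × 30.16 = €5053.48 thousand.

€5053.48 thousand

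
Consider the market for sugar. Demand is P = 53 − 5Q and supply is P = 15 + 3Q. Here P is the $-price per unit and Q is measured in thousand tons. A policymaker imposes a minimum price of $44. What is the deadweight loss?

$34.81 thousand

Competitive equilibrium: 53 − 5Q = 15 + 3Q → Q* = 4.75, P* = 29.25.
At the floor P = 44, quantity demanded = (53 − 44)/5 = 1.8.
Sellers' marginal cost at Q' = 1.8: 15 + 3·1.8 = 20.4.
ΔQ = 4.75 − 1.8 = 2.95; wedge = 44 − 20.4 = 23.6.
Welfare loss = ½ × 2.95 × 23.6 = $34.81 thousand.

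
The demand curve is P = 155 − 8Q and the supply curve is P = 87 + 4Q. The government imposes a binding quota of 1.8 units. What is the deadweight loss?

89.71

Competitive equilibrium: 155 − 8Q = 87 + 4Q → Q* = 5.6667, P* = 109.6667.
At Q = 1.8: demand price = 155 − 8·1.8 = 140.6; supply price = 87 + 4·1.8 = 94.2.
ΔQ = 5.6667 − 1.8 = 3.8667; wedge = 140.6 − 94.2 = 46.4.
Welfare loss = ½ × 3.8667 × 46.4 = 89.71.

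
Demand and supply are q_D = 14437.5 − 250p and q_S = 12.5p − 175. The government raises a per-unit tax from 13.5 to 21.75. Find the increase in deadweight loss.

1731.03

In inverse form: demand p = 57.75 − 0.004q, supply p = 14 + 0.08q.
Competitive equilibrium: 57.75 − 0.004q = 14 + 0.08q → q* = 520.8333, p* = 55.6667.
For a per-unit tax t: Δq = t/0.084, so DWL = ½·t·(t/0.084) = t²/0.168.
At t = 13.5: DWL = 1084.821. At t = 21.75: DWL = 2815.848.
Increase = 2815.848 − 1084.821 = 1731.03.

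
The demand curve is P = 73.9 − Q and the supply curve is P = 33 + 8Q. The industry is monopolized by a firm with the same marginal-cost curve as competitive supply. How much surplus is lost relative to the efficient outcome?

Competitive equilibrium: 73.9 − Q = 33 + 8Q → Q* = 4.5444, P* = 69.3556.
Marginal revenue: MR = 73.9 − 2Q. Set MR = MC: 73.9 − 2Q = 33 + 8Q → Q_m = 4.09.
Price P_m = 73.9 − 1·4.09 = 69.81; MC(Q_m) = 33 + 8·4.09 = 65.72.
Competitive Q* = 4.5444, so ΔQ = 0.4544; wedge = 69.81 − 65.72 = 4.09.
Deadweight loss = ½ × 0.4544 × 4.09 = 0.93.

0.93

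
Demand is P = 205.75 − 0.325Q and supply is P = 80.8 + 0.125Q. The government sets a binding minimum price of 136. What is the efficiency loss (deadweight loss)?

Competitive equilibrium: 205.75 − 0.325Q = 80.8 + 0.125Q → Q* = 277.6667, P* = 115.5083.
At the floor P = 136, quantity demanded = (205.75 − 136)/0.325 = 214.6154.
Sellers' marginal cost at Q' = 214.6154: 80.8 + 0.125·214.6154 = 107.6269.
ΔQ = 277.6667 − 214.6154 = 63.0513; wedge = 136 − 107.6269 = 28.3731.
The triangle = ½ × 63.0513 × 28.3731 = 894.48.

894.48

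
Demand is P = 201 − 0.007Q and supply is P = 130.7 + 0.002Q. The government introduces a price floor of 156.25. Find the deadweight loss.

Competitive equilibrium: 201 − 0.007Q = 130.7 + 0.002Q → Q* = 7811.11111, P* = 146.32222.
At the floor P = 156.25, quantity demanded = (201 − 156.25)/0.007 = 6392.85714.
Sellers' marginal cost at Q' = 6392.85714: 130.7 + 0.002·6392.85714 = 143.48571.
ΔQ = 7811.11111 − 6392.85714 = 1418.25397; wedge = 156.25 − 143.48571 = 12.76429.
The triangle = ½ × 1418.25397 × 12.76429 = 9051.50.

9051.50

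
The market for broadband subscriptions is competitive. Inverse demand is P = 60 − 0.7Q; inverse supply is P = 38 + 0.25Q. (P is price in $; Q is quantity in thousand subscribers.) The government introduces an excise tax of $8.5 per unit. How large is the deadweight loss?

$38.03 thousand

Competitive equilibrium: 60 − 0.7Q = 38 + 0.25Q → Q* = 23.1579, P* = 43.7895.
With the tax, the buyer price exceeds the seller price by 8.5: (60 − 0.7Q) − (38 + 0.25Q) = 8.5 → Q' = 14.2105.
ΔQ = 23.1579 − 14.2105 = 8.9474; the wedge equals the tax, 8.5.
Welfare loss = ½ × 8.9474 × 8.5 = $38.03 thousand.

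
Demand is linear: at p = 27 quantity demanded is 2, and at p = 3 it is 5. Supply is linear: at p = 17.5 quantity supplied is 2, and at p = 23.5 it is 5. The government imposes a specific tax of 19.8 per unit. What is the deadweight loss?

19.602

Demand slope = (3 − 27)/(5 − 2) = −8, so p = 43 − 8q.
Supply slope = (23.5 − 17.5)/(5 − 2) = 2, so p = 13.5 + 2q.
Competitive equilibrium: 43 − 8q = 13.5 + 2q → q* = 2.95, p* = 19.4.
With the tax, the buyer price exceeds the seller price by 19.8: (43 − 8q) − (13.5 + 2q) = 19.8 → q' = 0.97.
Δq = 2.95 − 0.97 = 1.98; the wedge equals the tax, 19.8.
Deadweight loss = ½ × 1.98 × 19.8 = 19.602.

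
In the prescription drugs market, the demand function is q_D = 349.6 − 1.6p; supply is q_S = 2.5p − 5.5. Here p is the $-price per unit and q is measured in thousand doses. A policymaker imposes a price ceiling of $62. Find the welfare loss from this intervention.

$1939.94 thousand

In inverse form: demand p = 218.5 − 0.625q, supply p = 2.2 + 0.4q.
Competitive equilibrium: 218.5 − 0.625q = 2.2 + 0.4q → q* = 211.0244, p* = 86.6098.
At the ceiling p = 62, quantity supplied = (62 − 2.2)/0.4 = 149.5.
Willingness to pay at q' = 149.5: 218.5 − 0.625·149.5 = 125.0625.
Δq = 211.0244 − 149.5 = 61.5244; wedge = 125.0625 − 62 = 63.0625.
DWL = ½ × 61.5244 × 63.0625 = $1939.94 thousand.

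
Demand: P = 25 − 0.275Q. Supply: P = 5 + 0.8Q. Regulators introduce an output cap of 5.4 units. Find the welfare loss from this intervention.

Competitive equilibrium: 25 − 0.275Q = 5 + 0.8Q → Q* = 18.6047, P* = 19.8837.
At Q = 5.4: demand price = 25 − 0.275·5.4 = 23.515; supply price = 5 + 0.8·5.4 = 9.32.
ΔQ = 18.6047 − 5.4 = 13.2047; wedge = 23.515 − 9.32 = 14.195.
Deadweight loss = ½ × 13.2047 × 14.195 = 93.72.

93.72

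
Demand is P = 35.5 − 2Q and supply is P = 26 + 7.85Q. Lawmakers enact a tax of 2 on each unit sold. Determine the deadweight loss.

0.20

Competitive equilibrium: 35.5 − 2Q = 26 + 7.85Q → Q* = 0.9645, P* = 33.5711.
With the tax, the buyer price exceeds the seller price by 2: (35.5 − 2Q) − (26 + 7.85Q) = 2 → Q' = 0.7614.
ΔQ = 0.9645 − 0.7614 = 0.2031; the wedge equals the tax, 2.
Deadweight loss = ½ × 0.2031 × 2 = 0.20.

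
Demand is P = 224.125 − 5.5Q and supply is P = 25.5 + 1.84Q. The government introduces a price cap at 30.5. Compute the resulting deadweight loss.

2174.82

Competitive equilibrium: 224.125 − 5.5Q = 25.5 + 1.84Q → Q* = 27.06063, P* = 75.29155.
At the ceiling P = 30.5, quantity supplied = (30.5 − 25.5)/1.84 = 2.71739.
Willingness to pay at Q' = 2.71739: 224.125 − 5.5·2.71739 = 209.17936.
ΔQ = 27.06063 − 2.71739 = 24.34324; wedge = 209.17936 − 30.5 = 178.67936.
The triangle = ½ × 24.34324 × 178.67936 = 2174.82.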